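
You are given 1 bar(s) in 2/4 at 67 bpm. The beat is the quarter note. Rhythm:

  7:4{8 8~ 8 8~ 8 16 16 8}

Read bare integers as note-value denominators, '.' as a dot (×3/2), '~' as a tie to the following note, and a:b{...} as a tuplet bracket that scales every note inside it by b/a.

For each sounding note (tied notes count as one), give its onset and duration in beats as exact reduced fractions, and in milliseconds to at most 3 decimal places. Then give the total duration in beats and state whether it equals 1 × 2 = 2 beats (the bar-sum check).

1) 0.0ms=0b +255.864ms=2/7b
2) 255.864ms=2/7b +511.727ms=4/7b
3) 767.591ms=6/7b +511.727ms=4/7b
4) 1279.318ms=10/7b +127.932ms=1/7b
5) 1407.249ms=11/7b +127.932ms=1/7b
6) 1535.181ms=12/7b +255.864ms=2/7b
Σ=2b of 2 (67bpm 2/4) — PASS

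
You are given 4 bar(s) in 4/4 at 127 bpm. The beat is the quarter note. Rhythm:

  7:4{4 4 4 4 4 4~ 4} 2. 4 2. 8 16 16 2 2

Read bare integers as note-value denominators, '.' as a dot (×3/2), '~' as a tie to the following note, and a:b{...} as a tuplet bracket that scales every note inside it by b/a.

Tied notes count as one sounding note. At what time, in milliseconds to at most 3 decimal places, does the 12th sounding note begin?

1. 0.0ms @ 0 + 269.966ms (4/7)
2. 269.966ms @ 4/7 + 269.966ms (4/7)
3. 539.933ms @ 8/7 + 269.966ms (4/7)
4. 809.899ms @ 12/7 + 269.966ms (4/7)
5. 1079.865ms @ 16/7 + 269.966ms (4/7)
6. 1349.831ms @ 20/7 + 539.933ms (8/7)
7. 1889.764ms @ 4 + 1417.323ms (3)
8. 3307.087ms @ 7 + 472.441ms (1)
9. 3779.528ms @ 8 + 1417.323ms (3)
10. 5196.85ms @ 11 + 236.22ms (1/2)
11. 5433.071ms @ 23/2 + 118.11ms (1/4)
12. 5551.181ms @ 47/4 + 118.11ms (1/4)
13. 5669.291ms @ 12 + 944.882ms (2)
14. 6614.173ms @ 14 + 944.882ms (2)

note 12 onset = 47/4b = 5551.181ms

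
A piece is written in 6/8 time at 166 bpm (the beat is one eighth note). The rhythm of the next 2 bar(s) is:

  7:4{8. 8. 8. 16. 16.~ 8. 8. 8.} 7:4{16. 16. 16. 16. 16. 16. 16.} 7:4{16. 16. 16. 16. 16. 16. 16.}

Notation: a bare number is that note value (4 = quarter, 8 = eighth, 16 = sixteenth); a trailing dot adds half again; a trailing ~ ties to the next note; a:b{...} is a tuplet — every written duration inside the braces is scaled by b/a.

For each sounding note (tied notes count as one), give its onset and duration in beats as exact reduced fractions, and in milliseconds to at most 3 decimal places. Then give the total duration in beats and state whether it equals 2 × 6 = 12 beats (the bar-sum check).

1) 0.0ms=0b +309.811ms=6/7b
2) 309.811ms=6/7b +309.811ms=6/7b
3) 619.621ms=12/7b +309.811ms=6/7b
4) 929.432ms=18/7b +154.905ms=3/7b
5) 1084.337ms=3b +464.716ms=9/7b
6) 1549.053ms=30/7b +309.811ms=6/7b
7) 1858.864ms=36/7b +309.811ms=6/7b
8) 2168.675ms=6b +154.905ms=3/7b
9) 2323.58ms=45/7b +154.905ms=3/7b
10) 2478.485ms=48/7b +154.905ms=3/7b
11) 2633.391ms=51/7b +154.905ms=3/7b
12) 2788.296ms=54/7b +154.905ms=3/7b
13) 2943.201ms=57/7b +154.905ms=3/7b
14) 3098.107ms=60/7b +154.905ms=3/7b
15) 3253.012ms=9b +154.905ms=3/7b
16) 3407.917ms=66/7b +154.905ms=3/7b
17) 3562.823ms=69/7b +154.905ms=3/7b
18) 3717.728ms=72/7b +154.905ms=3/7b
19) 3872.633ms=75/7b +154.905ms=3/7b
20) 4027.539ms=78/7b +154.905ms=3/7b
21) 4182.444ms=81/7b +154.905ms=3/7b
Σ=12b of 12 (166bpm 6/8) — PASS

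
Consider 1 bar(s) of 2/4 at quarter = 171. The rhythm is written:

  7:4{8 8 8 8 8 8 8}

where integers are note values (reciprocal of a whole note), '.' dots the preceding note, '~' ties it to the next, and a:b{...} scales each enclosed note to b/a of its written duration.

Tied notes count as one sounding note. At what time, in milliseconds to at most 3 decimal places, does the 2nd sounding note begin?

1. 0.0ms @ 0 + 100.251ms (2/7)
2. 100.251ms @ 2/7 + 100.251ms (2/7)
3. 200.501ms @ 4/7 + 100.251ms (2/7)
4. 300.752ms @ 6/7 + 100.251ms (2/7)
5. 401.003ms @ 8/7 + 100.251ms (2/7)
6. 501.253ms @ 10/7 + 100.251ms (2/7)
7. 601.504ms @ 12/7 + 100.251ms (2/7)

note 2 onset = 2/7b = 100.251ms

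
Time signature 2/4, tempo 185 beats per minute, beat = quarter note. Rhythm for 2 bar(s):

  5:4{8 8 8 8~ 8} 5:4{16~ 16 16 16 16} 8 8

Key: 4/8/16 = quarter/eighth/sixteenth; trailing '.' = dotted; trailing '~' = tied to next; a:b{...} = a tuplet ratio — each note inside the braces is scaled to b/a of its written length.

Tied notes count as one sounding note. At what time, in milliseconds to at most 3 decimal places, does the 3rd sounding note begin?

1. 0.0ms @ 0 + 129.73ms (2/5)
2. 129.73ms @ 2/5 + 129.73ms (2/5)
3. 259.459ms @ 4/5 + 129.73ms (2/5)
4. 389.189ms @ 6/5 + 259.459ms (4/5)
5. 648.649ms @ 2 + 129.73ms (2/5)
6. 778.378ms @ 12/5 + 64.865ms (1/5)
7. 843.243ms @ 13/5 + 64.865ms (1/5)
8. 908.108ms @ 14/5 + 64.865ms (1/5)
9. 972.973ms @ 3 + 162.162ms (1/2)
10. 1135.135ms @ 7/2 + 162.162ms (1/2)

note 3 onset = 4/5b = 259.459ms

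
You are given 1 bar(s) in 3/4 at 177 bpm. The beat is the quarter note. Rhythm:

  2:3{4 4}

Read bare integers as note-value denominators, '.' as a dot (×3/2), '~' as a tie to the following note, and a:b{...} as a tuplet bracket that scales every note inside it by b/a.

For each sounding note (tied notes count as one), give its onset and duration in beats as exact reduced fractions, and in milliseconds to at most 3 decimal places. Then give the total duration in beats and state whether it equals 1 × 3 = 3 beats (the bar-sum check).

1) 0.0ms=0b +508.475ms=3/2b
2) 508.475ms=3/2b +508.475ms=3/2b
Σ=3b of 3 (177bpm 3/4) — PASS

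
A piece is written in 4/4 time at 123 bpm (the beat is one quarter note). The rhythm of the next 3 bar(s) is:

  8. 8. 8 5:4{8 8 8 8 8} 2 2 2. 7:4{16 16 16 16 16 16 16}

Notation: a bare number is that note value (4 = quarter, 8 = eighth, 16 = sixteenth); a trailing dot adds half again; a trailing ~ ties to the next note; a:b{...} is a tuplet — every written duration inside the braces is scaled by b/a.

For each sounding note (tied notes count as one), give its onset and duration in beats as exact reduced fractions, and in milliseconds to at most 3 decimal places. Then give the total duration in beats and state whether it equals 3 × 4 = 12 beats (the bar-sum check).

1) 0.0ms=0b +365.854ms=3/4b
2) 365.854ms=3/4b +365.854ms=3/4b
3) 731.707ms=3/2b +243.902ms=1/2b
4) 975.61ms=2b +195.122ms=2/5b
5) 1170.732ms=12/5b +195.122ms=2/5b
6) 1365.854ms=14/5b +195.122ms=2/5b
7) 1560.976ms=16/5b +195.122ms=2/5b
8) 1756.098ms=18/5b +195.122ms=2/5b
9) 1951.22ms=4b +975.61ms=2b
10) 2926.829ms=6b +975.61ms=2b
11) 3902.439ms=8b +1463.415ms=3b
12) 5365.854ms=11b +69.686ms=1/7b
13) 5435.54ms=78/7b +69.686ms=1/7b
14) 5505.226ms=79/7b +69.686ms=1/7b
15) 5574.913ms=80/7b +69.686ms=1/7b
16) 5644.599ms=81/7b +69.686ms=1/7b
17) 5714.286ms=82/7b +69.686ms=1/7b
18) 5783.972ms=83/7b +69.686ms=1/7b
Σ=12b of 12 (123bpm 4/4) — PASS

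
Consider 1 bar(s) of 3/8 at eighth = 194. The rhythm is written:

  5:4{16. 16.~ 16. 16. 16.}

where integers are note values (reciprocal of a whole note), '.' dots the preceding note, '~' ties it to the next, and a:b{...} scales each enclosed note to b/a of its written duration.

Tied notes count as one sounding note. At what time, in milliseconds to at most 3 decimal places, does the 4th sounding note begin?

1. 0.0ms @ 0 + 185.567ms (3/5)
2. 185.567ms @ 3/5 + 371.134ms (6/5)
3. 556.701ms @ 9/5 + 185.567ms (3/5)
4. 742.268ms @ 12/5 + 185.567ms (3/5)

note 4 onset = 12/5b = 742.268ms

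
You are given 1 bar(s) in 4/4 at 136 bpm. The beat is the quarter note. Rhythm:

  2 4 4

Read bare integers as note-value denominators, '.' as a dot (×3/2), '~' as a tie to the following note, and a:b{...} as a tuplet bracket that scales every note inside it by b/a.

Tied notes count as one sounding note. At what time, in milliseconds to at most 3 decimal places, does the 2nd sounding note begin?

note 2 onset = 2b = 882.353ms

1. 0.0ms @ 0 + 882.353ms (2)
2. 882.353ms @ 2 + 441.176ms (1)
3. 1323.529ms @ 3 + 441.176ms (1)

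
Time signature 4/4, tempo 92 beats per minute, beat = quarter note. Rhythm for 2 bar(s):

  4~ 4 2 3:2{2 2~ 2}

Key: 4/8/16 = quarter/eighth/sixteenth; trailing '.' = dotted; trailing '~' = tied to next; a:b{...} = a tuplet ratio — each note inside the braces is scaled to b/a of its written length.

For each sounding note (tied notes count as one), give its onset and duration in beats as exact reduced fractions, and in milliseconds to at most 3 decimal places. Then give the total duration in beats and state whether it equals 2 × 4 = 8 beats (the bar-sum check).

1) 0.0ms=0b +1304.348ms=2b
2) 1304.348ms=2b +1304.348ms=2b
3) 2608.696ms=4b +869.565ms=4/3b
4) 3478.261ms=16/3b +1739.13ms=8/3b
Σ=8b of 8 (92bpm 4/4) — PASS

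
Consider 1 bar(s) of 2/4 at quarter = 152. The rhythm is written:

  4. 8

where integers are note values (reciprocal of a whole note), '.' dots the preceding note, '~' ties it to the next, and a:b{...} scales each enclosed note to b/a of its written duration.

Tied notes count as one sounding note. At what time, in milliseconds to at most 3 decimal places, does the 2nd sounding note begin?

1. 0.0ms @ 0 + 592.105ms (3/2)
2. 592.105ms @ 3/2 + 197.368ms (1/2)

note 2 onset = 3/2b = 592.105ms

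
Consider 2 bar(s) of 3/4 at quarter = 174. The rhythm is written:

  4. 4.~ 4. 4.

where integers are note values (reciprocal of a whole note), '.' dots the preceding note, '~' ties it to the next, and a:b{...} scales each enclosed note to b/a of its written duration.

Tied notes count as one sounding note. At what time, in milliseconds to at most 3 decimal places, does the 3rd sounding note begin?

1. 0.0ms @ 0 + 517.241ms (3/2)
2. 517.241ms @ 3/2 + 1034.483ms (3)
3. 1551.724ms @ 9/2 + 517.241ms (3/2)

note 3 onset = 9/2b = 1551.724ms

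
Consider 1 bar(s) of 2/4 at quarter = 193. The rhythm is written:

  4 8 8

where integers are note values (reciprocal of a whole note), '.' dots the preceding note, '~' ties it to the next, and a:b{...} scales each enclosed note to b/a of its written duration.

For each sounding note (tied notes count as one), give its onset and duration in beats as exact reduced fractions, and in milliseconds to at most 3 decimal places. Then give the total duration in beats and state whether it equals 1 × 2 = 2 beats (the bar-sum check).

1) 0.0ms=0b +310.881ms=1b
2) 310.881ms=1b +155.44ms=1/2b
3) 466.321ms=3/2b +155.44ms=1/2b
Σ=2b of 2 (193bpm 2/4) — PASS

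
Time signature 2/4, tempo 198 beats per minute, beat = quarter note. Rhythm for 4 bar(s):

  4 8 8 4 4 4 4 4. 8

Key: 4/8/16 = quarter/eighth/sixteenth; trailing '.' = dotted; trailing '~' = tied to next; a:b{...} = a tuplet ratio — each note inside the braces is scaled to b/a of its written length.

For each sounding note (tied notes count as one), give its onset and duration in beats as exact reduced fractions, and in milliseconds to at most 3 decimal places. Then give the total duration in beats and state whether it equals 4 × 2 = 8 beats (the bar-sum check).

1) 0.0ms=0b +303.03ms=1b
2) 303.03ms=1b +151.515ms=1/2b
3) 454.545ms=3/2b +151.515ms=1/2b
4) 606.061ms=2b +303.03ms=1b
5) 909.091ms=3b +303.03ms=1b
6) 1212.121ms=4b +303.03ms=1b
7) 1515.152ms=5b +303.03ms=1b
8) 1818.182ms=6b +454.545ms=3/2b
9) 2272.727ms=15/2b +151.515ms=1/2b
Σ=8b of 8 (198bpm 2/4) — PASS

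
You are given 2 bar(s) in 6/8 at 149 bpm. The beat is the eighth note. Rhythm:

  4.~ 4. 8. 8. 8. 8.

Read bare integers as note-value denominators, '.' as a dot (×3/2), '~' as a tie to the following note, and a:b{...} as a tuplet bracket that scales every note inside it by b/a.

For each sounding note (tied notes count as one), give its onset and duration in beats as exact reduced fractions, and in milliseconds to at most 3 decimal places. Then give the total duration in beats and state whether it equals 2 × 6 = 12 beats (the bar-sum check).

1) 0.0ms=0b +2416.107ms=6b
2) 2416.107ms=6b +604.027ms=3/2b
3) 3020.134ms=15/2b +604.027ms=3/2b
4) 3624.161ms=9b +604.027ms=3/2b
5) 4228.188ms=21/2b +604.027ms=3/2b
Σ=12b of 12 (149bpm 6/8) — PASS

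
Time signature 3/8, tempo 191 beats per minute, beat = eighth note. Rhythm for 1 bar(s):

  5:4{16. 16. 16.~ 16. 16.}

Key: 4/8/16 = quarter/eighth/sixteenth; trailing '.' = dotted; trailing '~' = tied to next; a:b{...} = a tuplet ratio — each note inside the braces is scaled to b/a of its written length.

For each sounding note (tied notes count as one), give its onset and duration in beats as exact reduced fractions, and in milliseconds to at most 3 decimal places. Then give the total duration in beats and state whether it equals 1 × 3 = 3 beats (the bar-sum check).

1) 0.0ms=0b +188.482ms=3/5b
2) 188.482ms=3/5b +188.482ms=3/5b
3) 376.963ms=6/5b +376.963ms=6/5b
4) 753.927ms=12/5b +188.482ms=3/5b
Σ=3b of 3 (191bpm 3/8) — PASS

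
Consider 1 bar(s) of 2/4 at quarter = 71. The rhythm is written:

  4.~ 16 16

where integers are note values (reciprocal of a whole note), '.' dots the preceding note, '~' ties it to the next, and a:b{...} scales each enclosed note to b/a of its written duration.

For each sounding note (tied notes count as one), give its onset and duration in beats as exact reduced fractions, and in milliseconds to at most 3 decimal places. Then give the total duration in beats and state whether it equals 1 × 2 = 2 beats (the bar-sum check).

1) 0.0ms=0b +1478.873ms=7/4b
2) 1478.873ms=7/4b +211.268ms=1/4b
Σ=2b of 2 (71bpm 2/4) — PASS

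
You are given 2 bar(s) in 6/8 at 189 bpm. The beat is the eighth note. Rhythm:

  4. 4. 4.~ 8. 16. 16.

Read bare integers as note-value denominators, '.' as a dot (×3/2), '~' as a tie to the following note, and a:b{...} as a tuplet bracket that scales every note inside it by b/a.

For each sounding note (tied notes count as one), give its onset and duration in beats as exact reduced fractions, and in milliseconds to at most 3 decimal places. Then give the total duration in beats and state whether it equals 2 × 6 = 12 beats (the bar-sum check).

1) 0.0ms=0b +952.381ms=3b
2) 952.381ms=3b +952.381ms=3b
3) 1904.762ms=6b +1428.571ms=9/2b
4) 3333.333ms=21/2b +238.095ms=3/4b
5) 3571.429ms=45/4b +238.095ms=3/4b
Σ=12b of 12 (189bpm 6/8) — PASS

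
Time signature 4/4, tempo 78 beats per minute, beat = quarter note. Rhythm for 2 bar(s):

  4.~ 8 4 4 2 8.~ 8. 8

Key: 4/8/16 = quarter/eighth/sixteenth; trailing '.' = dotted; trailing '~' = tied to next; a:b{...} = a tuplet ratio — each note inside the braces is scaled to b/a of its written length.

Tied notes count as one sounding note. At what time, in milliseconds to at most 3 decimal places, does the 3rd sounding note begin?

1. 0.0ms @ 0 + 1538.462ms (2)
2. 1538.462ms @ 2 + 769.231ms (1)
3. 2307.692ms @ 3 + 769.231ms (1)
4. 3076.923ms @ 4 + 1538.462ms (2)
5. 4615.385ms @ 6 + 1153.846ms (3/2)
6. 5769.231ms @ 15/2 + 384.615ms (1/2)

note 3 onset = 3b = 2307.692ms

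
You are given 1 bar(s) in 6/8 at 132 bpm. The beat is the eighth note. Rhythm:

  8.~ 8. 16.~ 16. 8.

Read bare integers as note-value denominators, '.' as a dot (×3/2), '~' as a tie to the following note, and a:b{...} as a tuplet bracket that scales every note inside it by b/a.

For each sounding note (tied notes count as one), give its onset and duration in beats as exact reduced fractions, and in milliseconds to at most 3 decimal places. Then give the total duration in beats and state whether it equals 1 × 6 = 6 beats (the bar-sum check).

1) 0.0ms=0b +1363.636ms=3b
2) 1363.636ms=3b +681.818ms=3/2b
3) 2045.455ms=9/2b +681.818ms=3/2b
Σ=6b of 6 (132bpm 6/8) — PASS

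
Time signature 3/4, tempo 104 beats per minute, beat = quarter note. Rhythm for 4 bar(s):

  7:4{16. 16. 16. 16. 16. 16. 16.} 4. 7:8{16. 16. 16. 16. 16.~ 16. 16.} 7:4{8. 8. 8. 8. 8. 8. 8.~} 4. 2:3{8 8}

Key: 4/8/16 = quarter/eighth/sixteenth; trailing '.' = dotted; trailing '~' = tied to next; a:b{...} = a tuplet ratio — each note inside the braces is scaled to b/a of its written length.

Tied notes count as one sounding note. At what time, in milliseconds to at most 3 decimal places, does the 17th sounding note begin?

1. 0.0ms @ 0 + 123.626ms (3/14)
2. 123.626ms @ 3/14 + 123.626ms (3/14)
3. 247.253ms @ 3/7 + 123.626ms (3/14)
4. 370.879ms @ 9/14 + 123.626ms (3/14)
5. 494.505ms @ 6/7 + 123.626ms (3/14)
6. 618.132ms @ 15/14 + 123.626ms (3/14)
7. 741.758ms @ 9/7 + 123.626ms (3/14)
8. 865.385ms @ 3/2 + 865.385ms (3/2)
9. 1730.769ms @ 3 + 247.253ms (3/7)
10. 1978.022ms @ 24/7 + 247.253ms (3/7)
11. 2225.275ms @ 27/7 + 247.253ms (3/7)
12. 2472.527ms @ 30/7 + 247.253ms (3/7)
13. 2719.78ms @ 33/7 + 494.505ms (6/7)
14. 3214.286ms @ 39/7 + 247.253ms (3/7)
15. 3461.538ms @ 6 + 247.253ms (3/7)
16. 3708.791ms @ 45/7 + 247.253ms (3/7)
17. 3956.044ms @ 48/7 + 247.253ms (3/7)
18. 4203.297ms @ 51/7 + 247.253ms (3/7)
19. 4450.549ms @ 54/7 + 247.253ms (3/7)
20. 4697.802ms @ 57/7 + 247.253ms (3/7)
21. 4945.055ms @ 60/7 + 1112.637ms (27/14)
22. 6057.692ms @ 21/2 + 432.692ms (3/4)
23. 6490.385ms @ 45/4 + 432.692ms (3/4)

note 17 onset = 48/7b = 3956.044ms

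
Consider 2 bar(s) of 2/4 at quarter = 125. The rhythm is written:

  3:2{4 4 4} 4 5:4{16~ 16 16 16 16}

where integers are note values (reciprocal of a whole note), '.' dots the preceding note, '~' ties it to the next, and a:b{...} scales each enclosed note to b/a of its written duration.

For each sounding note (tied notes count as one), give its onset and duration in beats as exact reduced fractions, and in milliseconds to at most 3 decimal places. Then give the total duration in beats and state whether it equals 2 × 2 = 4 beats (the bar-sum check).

1) 0.0ms=0b +320.0ms=2/3b
2) 320.0ms=2/3b +320.0ms=2/3b
3) 640.0ms=4/3b +320.0ms=2/3b
4) 960.0ms=2b +480.0ms=1b
5) 1440.0ms=3b +192.0ms=2/5b
6) 1632.0ms=17/5b +96.0ms=1/5b
7) 1728.0ms=18/5b +96.0ms=1/5b
8) 1824.0ms=19/5b +96.0ms=1/5b
Σ=4b of 4 (125bpm 2/4) — PASS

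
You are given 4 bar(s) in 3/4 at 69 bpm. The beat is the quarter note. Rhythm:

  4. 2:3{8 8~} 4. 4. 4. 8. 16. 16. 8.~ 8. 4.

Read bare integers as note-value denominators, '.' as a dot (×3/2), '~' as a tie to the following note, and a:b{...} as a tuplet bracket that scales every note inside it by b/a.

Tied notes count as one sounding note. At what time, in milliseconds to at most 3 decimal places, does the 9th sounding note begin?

note 9 onset = 9b = 7826.087ms

1. 0.0ms @ 0 + 1304.348ms (3/2)
2. 1304.348ms @ 3/2 + 652.174ms (3/4)
3. 1956.522ms @ 9/4 + 1956.522ms (9/4)
4. 3913.043ms @ 9/2 + 1304.348ms (3/2)
5. 5217.391ms @ 6 + 1304.348ms (3/2)
6. 6521.739ms @ 15/2 + 652.174ms (3/4)
7. 7173.913ms @ 33/4 + 326.087ms (3/8)
8. 7500.0ms @ 69/8 + 326.087ms (3/8)
9. 7826.087ms @ 9 + 1304.348ms (3/2)
10. 9130.435ms @ 21/2 + 1304.348ms (3/2)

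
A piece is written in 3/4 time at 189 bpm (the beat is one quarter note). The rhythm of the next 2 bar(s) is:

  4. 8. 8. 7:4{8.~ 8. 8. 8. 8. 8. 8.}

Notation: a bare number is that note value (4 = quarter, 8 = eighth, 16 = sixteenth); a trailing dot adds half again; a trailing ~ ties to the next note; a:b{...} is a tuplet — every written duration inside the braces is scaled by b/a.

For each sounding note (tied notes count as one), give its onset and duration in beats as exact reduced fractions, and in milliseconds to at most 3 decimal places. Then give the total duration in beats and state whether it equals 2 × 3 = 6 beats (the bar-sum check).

1) 0.0ms=0b +476.19ms=3/2b
2) 476.19ms=3/2b +238.095ms=3/4b
3) 714.286ms=9/4b +238.095ms=3/4b
4) 952.381ms=3b +272.109ms=6/7b
5) 1224.49ms=27/7b +136.054ms=3/7b
6) 1360.544ms=30/7b +136.054ms=3/7b
7) 1496.599ms=33/7b +136.054ms=3/7b
8) 1632.653ms=36/7b +136.054ms=3/7b
9) 1768.707ms=39/7b +136.054ms=3/7b
Σ=6b of 6 (189bpm 3/4) — PASS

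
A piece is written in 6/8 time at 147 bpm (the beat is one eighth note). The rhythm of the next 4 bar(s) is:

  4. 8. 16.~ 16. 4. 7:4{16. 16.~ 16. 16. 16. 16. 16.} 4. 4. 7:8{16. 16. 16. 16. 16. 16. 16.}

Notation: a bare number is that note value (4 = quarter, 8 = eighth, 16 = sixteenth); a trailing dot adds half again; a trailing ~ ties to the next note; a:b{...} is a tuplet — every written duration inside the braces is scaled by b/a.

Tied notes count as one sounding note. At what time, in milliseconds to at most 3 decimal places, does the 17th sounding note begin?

1. 0.0ms @ 0 + 1224.49ms (3)
2. 1224.49ms @ 3 + 612.245ms (3/2)
3. 1836.735ms @ 9/2 + 612.245ms (3/2)
4. 2448.98ms @ 6 + 1224.49ms (3)
5. 3673.469ms @ 9 + 174.927ms (3/7)
6. 3848.397ms @ 66/7 + 349.854ms (6/7)
7. 4198.251ms @ 72/7 + 174.927ms (3/7)
8. 4373.178ms @ 75/7 + 174.927ms (3/7)
9. 4548.105ms @ 78/7 + 174.927ms (3/7)
10. 4723.032ms @ 81/7 + 174.927ms (3/7)
11. 4897.959ms @ 12 + 1224.49ms (3)
12. 6122.449ms @ 15 + 1224.49ms (3)
13. 7346.939ms @ 18 + 349.854ms (6/7)
14. 7696.793ms @ 132/7 + 349.854ms (6/7)
15. 8046.647ms @ 138/7 + 349.854ms (6/7)
16. 8396.501ms @ 144/7 + 349.854ms (6/7)
17. 8746.356ms @ 150/7 + 349.854ms (6/7)
18. 9096.21ms @ 156/7 + 349.854ms (6/7)
19. 9446.064ms @ 162/7 + 349.854ms (6/7)

note 17 onset = 150/7b = 8746.356ms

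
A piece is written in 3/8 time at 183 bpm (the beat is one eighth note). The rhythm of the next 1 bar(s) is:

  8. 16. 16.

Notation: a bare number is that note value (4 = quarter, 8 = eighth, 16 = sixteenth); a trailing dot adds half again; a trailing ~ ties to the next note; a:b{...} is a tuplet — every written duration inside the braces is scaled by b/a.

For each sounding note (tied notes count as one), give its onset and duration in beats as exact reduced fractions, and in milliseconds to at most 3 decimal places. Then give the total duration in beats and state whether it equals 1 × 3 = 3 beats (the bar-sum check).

1) 0.0ms=0b +491.803ms=3/2b
2) 491.803ms=3/2b +245.902ms=3/4b
3) 737.705ms=9/4b +245.902ms=3/4b
Σ=3b of 3 (183bpm 3/8) — PASS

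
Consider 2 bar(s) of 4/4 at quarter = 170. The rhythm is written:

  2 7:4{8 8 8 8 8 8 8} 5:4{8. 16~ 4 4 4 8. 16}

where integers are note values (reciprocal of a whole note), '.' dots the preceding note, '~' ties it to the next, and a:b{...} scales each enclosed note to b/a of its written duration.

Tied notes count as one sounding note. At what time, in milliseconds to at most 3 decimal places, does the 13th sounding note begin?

note 13 onset = 36/5b = 2541.176ms

1. 0.0ms @ 0 + 705.882ms (2)
2. 705.882ms @ 2 + 100.84ms (2/7)
3. 806.723ms @ 16/7 + 100.84ms (2/7)
4. 907.563ms @ 18/7 + 100.84ms (2/7)
5. 1008.403ms @ 20/7 + 100.84ms (2/7)
6. 1109.244ms @ 22/7 + 100.84ms (2/7)
7. 1210.084ms @ 24/7 + 100.84ms (2/7)
8. 1310.924ms @ 26/7 + 100.84ms (2/7)
9. 1411.765ms @ 4 + 211.765ms (3/5)
10. 1623.529ms @ 23/5 + 352.941ms (1)
11. 1976.471ms @ 28/5 + 282.353ms (4/5)
12. 2258.824ms @ 32/5 + 282.353ms (4/5)
13. 2541.176ms @ 36/5 + 211.765ms (3/5)
14. 2752.941ms @ 39/5 + 70.588ms (1/5)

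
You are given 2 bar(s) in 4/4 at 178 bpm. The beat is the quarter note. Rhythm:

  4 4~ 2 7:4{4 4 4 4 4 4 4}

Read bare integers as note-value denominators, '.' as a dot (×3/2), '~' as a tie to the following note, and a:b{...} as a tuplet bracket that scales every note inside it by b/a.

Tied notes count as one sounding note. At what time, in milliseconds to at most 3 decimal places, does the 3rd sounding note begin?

note 3 onset = 4b = 1348.315ms

1. 0.0ms @ 0 + 337.079ms (1)
2. 337.079ms @ 1 + 1011.236ms (3)
3. 1348.315ms @ 4 + 192.616ms (4/7)
4. 1540.931ms @ 32/7 + 192.616ms (4/7)
5. 1733.547ms @ 36/7 + 192.616ms (4/7)
6. 1926.164ms @ 40/7 + 192.616ms (4/7)
7. 2118.78ms @ 44/7 + 192.616ms (4/7)
8. 2311.396ms @ 48/7 + 192.616ms (4/7)
9. 2504.013ms @ 52/7 + 192.616ms (4/7)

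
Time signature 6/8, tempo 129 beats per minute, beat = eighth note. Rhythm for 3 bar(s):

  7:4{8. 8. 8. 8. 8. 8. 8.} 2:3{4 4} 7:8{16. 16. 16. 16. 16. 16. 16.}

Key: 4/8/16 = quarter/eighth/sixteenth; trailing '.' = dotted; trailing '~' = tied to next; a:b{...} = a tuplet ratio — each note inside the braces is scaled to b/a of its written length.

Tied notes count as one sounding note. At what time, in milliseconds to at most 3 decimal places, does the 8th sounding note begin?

1. 0.0ms @ 0 + 398.671ms (6/7)
2. 398.671ms @ 6/7 + 398.671ms (6/7)
3. 797.342ms @ 12/7 + 398.671ms (6/7)
4. 1196.013ms @ 18/7 + 398.671ms (6/7)
5. 1594.684ms @ 24/7 + 398.671ms (6/7)
6. 1993.355ms @ 30/7 + 398.671ms (6/7)
7. 2392.027ms @ 36/7 + 398.671ms (6/7)
8. 2790.698ms @ 6 + 1395.349ms (3)
9. 4186.047ms @ 9 + 1395.349ms (3)
10. 5581.395ms @ 12 + 398.671ms (6/7)
11. 5980.066ms @ 90/7 + 398.671ms (6/7)
12. 6378.738ms @ 96/7 + 398.671ms (6/7)
13. 6777.409ms @ 102/7 + 398.671ms (6/7)
14. 7176.08ms @ 108/7 + 398.671ms (6/7)
15. 7574.751ms @ 114/7 + 398.671ms (6/7)
16. 7973.422ms @ 120/7 + 398.671ms (6/7)

note 8 onset = 6b = 2790.698ms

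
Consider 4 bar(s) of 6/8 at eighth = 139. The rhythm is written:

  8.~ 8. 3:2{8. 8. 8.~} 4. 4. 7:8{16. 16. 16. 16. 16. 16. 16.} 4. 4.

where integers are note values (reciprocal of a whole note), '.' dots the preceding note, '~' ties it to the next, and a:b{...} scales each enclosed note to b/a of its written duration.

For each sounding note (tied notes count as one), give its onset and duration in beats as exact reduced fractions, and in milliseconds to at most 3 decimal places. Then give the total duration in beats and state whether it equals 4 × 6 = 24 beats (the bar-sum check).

1) 0.0ms=0b +1294.964ms=3b
2) 1294.964ms=3b +431.655ms=1b
3) 1726.619ms=4b +431.655ms=1b
4) 2158.273ms=5b +1726.619ms=4b
5) 3884.892ms=9b +1294.964ms=3b
6) 5179.856ms=12b +369.99ms=6/7b
7) 5549.846ms=90/7b +369.99ms=6/7b
8) 5919.836ms=96/7b +369.99ms=6/7b
9) 6289.825ms=102/7b +369.99ms=6/7b
10) 6659.815ms=108/7b +369.99ms=6/7b
11) 7029.805ms=114/7b +369.99ms=6/7b
12) 7399.794ms=120/7b +369.99ms=6/7b
13) 7769.784ms=18b +1294.964ms=3b
14) 9064.748ms=21b +1294.964ms=3b
Σ=24b of 24 (139bpm 6/8) — PASS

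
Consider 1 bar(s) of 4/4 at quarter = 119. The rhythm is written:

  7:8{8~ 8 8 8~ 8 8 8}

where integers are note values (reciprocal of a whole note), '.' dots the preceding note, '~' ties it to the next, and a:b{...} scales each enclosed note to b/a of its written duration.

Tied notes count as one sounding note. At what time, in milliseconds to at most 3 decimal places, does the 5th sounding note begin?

note 5 onset = 24/7b = 1728.691ms

1. 0.0ms @ 0 + 576.23ms (8/7)
2. 576.23ms @ 8/7 + 288.115ms (4/7)
3. 864.346ms @ 12/7 + 576.23ms (8/7)
4. 1440.576ms @ 20/7 + 288.115ms (4/7)
5. 1728.691ms @ 24/7 + 288.115ms (4/7)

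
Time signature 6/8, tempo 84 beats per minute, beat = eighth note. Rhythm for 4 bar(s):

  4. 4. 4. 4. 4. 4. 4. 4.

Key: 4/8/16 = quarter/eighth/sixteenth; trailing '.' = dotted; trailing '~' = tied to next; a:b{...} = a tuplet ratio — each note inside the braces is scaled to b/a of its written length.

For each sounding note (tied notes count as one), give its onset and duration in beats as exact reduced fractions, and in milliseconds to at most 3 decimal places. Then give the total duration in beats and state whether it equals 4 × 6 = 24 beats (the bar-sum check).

1) 0.0ms=0b +2142.857ms=3b
2) 2142.857ms=3b +2142.857ms=3b
3) 4285.714ms=6b +2142.857ms=3b
4) 6428.571ms=9b +2142.857ms=3b
5) 8571.429ms=12b +2142.857ms=3b
6) 10714.286ms=15b +2142.857ms=3b
7) 12857.143ms=18b +2142.857ms=3b
8) 15000.0ms=21b +2142.857ms=3b
Σ=24b of 24 (84bpm 6/8) — PASS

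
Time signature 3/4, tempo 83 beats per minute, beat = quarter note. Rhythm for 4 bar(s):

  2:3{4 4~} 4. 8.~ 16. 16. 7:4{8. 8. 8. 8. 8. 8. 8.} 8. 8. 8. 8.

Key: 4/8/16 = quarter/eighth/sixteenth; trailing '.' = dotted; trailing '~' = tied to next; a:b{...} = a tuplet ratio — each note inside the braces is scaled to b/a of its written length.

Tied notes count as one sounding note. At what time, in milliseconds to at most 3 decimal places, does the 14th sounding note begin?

1. 0.0ms @ 0 + 1084.337ms (3/2)
2. 1084.337ms @ 3/2 + 2168.675ms (3)
3. 3253.012ms @ 9/2 + 813.253ms (9/8)
4. 4066.265ms @ 45/8 + 271.084ms (3/8)
5. 4337.349ms @ 6 + 309.811ms (3/7)
6. 4647.16ms @ 45/7 + 309.811ms (3/7)
7. 4956.971ms @ 48/7 + 309.811ms (3/7)
8. 5266.781ms @ 51/7 + 309.811ms (3/7)
9. 5576.592ms @ 54/7 + 309.811ms (3/7)
10. 5886.403ms @ 57/7 + 309.811ms (3/7)
11. 6196.213ms @ 60/7 + 309.811ms (3/7)
12. 6506.024ms @ 9 + 542.169ms (3/4)
13. 7048.193ms @ 39/4 + 542.169ms (3/4)
14. 7590.361ms @ 21/2 + 542.169ms (3/4)
15. 8132.53ms @ 45/4 + 542.169ms (3/4)

note 14 onset = 21/2b = 7590.361ms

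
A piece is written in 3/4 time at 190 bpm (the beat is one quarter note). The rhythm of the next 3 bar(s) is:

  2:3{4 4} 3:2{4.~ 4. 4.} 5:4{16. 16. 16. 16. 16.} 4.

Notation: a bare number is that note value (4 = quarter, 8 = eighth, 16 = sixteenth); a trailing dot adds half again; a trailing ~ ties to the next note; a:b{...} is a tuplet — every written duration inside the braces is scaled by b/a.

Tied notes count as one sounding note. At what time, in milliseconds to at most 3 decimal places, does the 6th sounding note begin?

note 6 onset = 63/10b = 1989.474ms

1. 0.0ms @ 0 + 473.684ms (3/2)
2. 473.684ms @ 3/2 + 473.684ms (3/2)
3. 947.368ms @ 3 + 631.579ms (2)
4. 1578.947ms @ 5 + 315.789ms (1)
5. 1894.737ms @ 6 + 94.737ms (3/10)
6. 1989.474ms @ 63/10 + 94.737ms (3/10)
7. 2084.211ms @ 33/5 + 94.737ms (3/10)
8. 2178.947ms @ 69/10 + 94.737ms (3/10)
9. 2273.684ms @ 36/5 + 94.737ms (3/10)
10. 2368.421ms @ 15/2 + 473.684ms (3/2)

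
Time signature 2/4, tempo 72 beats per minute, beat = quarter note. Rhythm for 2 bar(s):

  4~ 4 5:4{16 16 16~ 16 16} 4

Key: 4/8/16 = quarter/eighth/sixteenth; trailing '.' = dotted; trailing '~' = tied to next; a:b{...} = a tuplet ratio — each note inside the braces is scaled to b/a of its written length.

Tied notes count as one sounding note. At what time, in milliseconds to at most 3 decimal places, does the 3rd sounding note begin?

note 3 onset = 11/5b = 1833.333ms

1. 0.0ms @ 0 + 1666.667ms (2)
2. 1666.667ms @ 2 + 166.667ms (1/5)
3. 1833.333ms @ 11/5 + 166.667ms (1/5)
4. 2000.0ms @ 12/5 + 333.333ms (2/5)
5. 2333.333ms @ 14/5 + 166.667ms (1/5)
6. 2500.0ms @ 3 + 833.333ms (1)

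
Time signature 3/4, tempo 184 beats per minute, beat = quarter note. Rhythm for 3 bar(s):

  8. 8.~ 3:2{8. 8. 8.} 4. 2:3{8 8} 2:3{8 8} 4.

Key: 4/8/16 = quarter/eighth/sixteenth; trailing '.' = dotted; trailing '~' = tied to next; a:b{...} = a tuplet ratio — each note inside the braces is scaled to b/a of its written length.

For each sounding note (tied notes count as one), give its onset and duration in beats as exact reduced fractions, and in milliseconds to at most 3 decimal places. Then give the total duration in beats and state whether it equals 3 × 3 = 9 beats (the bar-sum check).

1) 0.0ms=0b +244.565ms=3/4b
2) 244.565ms=3/4b +407.609ms=5/4b
3) 652.174ms=2b +163.043ms=1/2b
4) 815.217ms=5/2b +163.043ms=1/2b
5) 978.261ms=3b +489.13ms=3/2b
6) 1467.391ms=9/2b +244.565ms=3/4b
7) 1711.957ms=21/4b +244.565ms=3/4b
8) 1956.522ms=6b +244.565ms=3/4b
9) 2201.087ms=27/4b +244.565ms=3/4b
10) 2445.652ms=15/2b +489.13ms=3/2b
Σ=9b of 9 (184bpm 3/4) — PASS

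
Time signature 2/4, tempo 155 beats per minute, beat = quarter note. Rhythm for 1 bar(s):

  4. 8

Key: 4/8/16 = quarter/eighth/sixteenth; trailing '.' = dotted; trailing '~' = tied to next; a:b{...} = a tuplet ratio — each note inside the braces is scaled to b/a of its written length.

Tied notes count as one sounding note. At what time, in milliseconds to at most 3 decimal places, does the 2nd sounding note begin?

1. 0.0ms @ 0 + 580.645ms (3/2)
2. 580.645ms @ 3/2 + 193.548ms (1/2)

note 2 onset = 3/2b = 580.645ms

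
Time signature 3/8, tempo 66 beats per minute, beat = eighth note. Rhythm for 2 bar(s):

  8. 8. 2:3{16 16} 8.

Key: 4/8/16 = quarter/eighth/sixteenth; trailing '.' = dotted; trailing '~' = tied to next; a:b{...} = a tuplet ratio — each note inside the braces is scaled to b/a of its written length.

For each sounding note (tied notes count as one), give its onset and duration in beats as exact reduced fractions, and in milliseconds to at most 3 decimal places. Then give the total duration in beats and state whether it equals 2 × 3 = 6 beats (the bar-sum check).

1) 0.0ms=0b +1363.636ms=3/2b
2) 1363.636ms=3/2b +1363.636ms=3/2b
3) 2727.273ms=3b +681.818ms=3/4b
4) 3409.091ms=15/4b +681.818ms=3/4b
5) 4090.909ms=9/2b +1363.636ms=3/2b
Σ=6b of 6 (66bpm 3/8) — PASS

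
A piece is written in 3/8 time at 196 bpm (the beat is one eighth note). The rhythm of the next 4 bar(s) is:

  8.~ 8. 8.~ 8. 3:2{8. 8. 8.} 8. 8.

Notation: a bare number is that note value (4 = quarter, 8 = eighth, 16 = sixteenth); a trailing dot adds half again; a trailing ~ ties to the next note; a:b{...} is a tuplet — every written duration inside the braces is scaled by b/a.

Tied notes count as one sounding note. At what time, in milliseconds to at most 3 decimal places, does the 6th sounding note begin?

note 6 onset = 9b = 2755.102ms

1. 0.0ms @ 0 + 918.367ms (3)
2. 918.367ms @ 3 + 918.367ms (3)
3. 1836.735ms @ 6 + 306.122ms (1)
4. 2142.857ms @ 7 + 306.122ms (1)
5. 2448.98ms @ 8 + 306.122ms (1)
6. 2755.102ms @ 9 + 459.184ms (3/2)
7. 3214.286ms @ 21/2 + 459.184ms (3/2)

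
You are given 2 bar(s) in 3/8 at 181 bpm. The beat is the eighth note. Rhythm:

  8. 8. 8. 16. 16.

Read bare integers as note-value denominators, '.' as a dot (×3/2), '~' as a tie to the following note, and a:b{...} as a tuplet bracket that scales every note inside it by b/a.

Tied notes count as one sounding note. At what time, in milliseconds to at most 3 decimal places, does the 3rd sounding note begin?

note 3 onset = 3b = 994.475ms

1. 0.0ms @ 0 + 497.238ms (3/2)
2. 497.238ms @ 3/2 + 497.238ms (3/2)
3. 994.475ms @ 3 + 497.238ms (3/2)
4. 1491.713ms @ 9/2 + 248.619ms (3/4)
5. 1740.331ms @ 21/4 + 248.619ms (3/4)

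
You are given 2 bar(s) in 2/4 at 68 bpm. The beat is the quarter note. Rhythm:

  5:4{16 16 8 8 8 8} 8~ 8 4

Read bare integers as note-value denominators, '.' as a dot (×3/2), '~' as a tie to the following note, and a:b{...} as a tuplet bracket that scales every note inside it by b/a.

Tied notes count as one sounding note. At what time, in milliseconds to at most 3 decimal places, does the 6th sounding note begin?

1. 0.0ms @ 0 + 176.471ms (1/5)
2. 176.471ms @ 1/5 + 176.471ms (1/5)
3. 352.941ms @ 2/5 + 352.941ms (2/5)
4. 705.882ms @ 4/5 + 352.941ms (2/5)
5. 1058.824ms @ 6/5 + 352.941ms (2/5)
6. 1411.765ms @ 8/5 + 352.941ms (2/5)
7. 1764.706ms @ 2 + 882.353ms (1)
8. 2647.059ms @ 3 + 882.353ms (1)

note 6 onset = 8/5b = 1411.765ms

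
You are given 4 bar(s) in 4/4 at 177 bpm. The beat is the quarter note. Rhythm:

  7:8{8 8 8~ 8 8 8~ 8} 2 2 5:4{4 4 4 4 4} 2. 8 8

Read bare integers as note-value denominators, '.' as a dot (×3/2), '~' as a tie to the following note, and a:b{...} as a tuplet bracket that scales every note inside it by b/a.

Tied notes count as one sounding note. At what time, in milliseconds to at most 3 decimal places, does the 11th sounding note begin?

1. 0.0ms @ 0 + 193.705ms (4/7)
2. 193.705ms @ 4/7 + 193.705ms (4/7)
3. 387.409ms @ 8/7 + 387.409ms (8/7)
4. 774.818ms @ 16/7 + 193.705ms (4/7)
5. 968.523ms @ 20/7 + 387.409ms (8/7)
6. 1355.932ms @ 4 + 677.966ms (2)
7. 2033.898ms @ 6 + 677.966ms (2)
8. 2711.864ms @ 8 + 271.186ms (4/5)
9. 2983.051ms @ 44/5 + 271.186ms (4/5)
10. 3254.237ms @ 48/5 + 271.186ms (4/5)
11. 3525.424ms @ 52/5 + 271.186ms (4/5)
12. 3796.61ms @ 56/5 + 271.186ms (4/5)
13. 4067.797ms @ 12 + 1016.949ms (3)
14. 5084.746ms @ 15 + 169.492ms (1/2)
15. 5254.237ms @ 31/2 + 169.492ms (1/2)

note 11 onset = 52/5b = 3525.424ms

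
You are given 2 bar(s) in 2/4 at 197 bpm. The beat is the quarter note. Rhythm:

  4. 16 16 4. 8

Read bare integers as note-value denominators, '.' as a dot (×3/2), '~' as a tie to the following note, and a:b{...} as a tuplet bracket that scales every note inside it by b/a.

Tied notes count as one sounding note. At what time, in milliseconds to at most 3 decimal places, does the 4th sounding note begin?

note 4 onset = 2b = 609.137ms

1. 0.0ms @ 0 + 456.853ms (3/2)
2. 456.853ms @ 3/2 + 76.142ms (1/4)
3. 532.995ms @ 7/4 + 76.142ms (1/4)
4. 609.137ms @ 2 + 456.853ms (3/2)
5. 1065.99ms @ 7/2 + 152.284ms (1/2)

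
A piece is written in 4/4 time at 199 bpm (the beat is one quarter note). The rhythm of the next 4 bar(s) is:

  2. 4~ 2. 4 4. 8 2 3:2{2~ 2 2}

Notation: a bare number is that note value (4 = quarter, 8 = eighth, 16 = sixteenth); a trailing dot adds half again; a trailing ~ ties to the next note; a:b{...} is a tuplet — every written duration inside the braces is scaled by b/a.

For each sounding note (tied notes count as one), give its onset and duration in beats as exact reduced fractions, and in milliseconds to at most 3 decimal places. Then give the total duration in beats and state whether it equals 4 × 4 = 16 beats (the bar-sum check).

1) 0.0ms=0b +904.523ms=3b
2) 904.523ms=3b +1206.03ms=4b
3) 2110.553ms=7b +301.508ms=1b
4) 2412.06ms=8b +452.261ms=3/2b
5) 2864.322ms=19/2b +150.754ms=1/2b
6) 3015.075ms=10b +603.015ms=2b
7) 3618.09ms=12b +804.02ms=8/3b
8) 4422.111ms=44/3b +402.01ms=4/3b
Σ=16b of 16 (199bpm 4/4) — PASS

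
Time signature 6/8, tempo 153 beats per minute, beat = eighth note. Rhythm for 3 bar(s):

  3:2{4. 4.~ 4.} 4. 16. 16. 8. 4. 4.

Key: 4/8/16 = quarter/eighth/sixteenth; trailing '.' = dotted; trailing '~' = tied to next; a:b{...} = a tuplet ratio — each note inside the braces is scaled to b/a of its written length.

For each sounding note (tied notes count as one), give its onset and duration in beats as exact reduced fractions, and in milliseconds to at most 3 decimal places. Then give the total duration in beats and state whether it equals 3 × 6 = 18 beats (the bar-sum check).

1) 0.0ms=0b +784.314ms=2b
2) 784.314ms=2b +1568.627ms=4b
3) 2352.941ms=6b +1176.471ms=3b
4) 3529.412ms=9b +294.118ms=3/4b
5) 3823.529ms=39/4b +294.118ms=3/4b
6) 4117.647ms=21/2b +588.235ms=3/2b
7) 4705.882ms=12b +1176.471ms=3b
8) 5882.353ms=15b +1176.471ms=3b
Σ=18b of 18 (153bpm 6/8) — PASS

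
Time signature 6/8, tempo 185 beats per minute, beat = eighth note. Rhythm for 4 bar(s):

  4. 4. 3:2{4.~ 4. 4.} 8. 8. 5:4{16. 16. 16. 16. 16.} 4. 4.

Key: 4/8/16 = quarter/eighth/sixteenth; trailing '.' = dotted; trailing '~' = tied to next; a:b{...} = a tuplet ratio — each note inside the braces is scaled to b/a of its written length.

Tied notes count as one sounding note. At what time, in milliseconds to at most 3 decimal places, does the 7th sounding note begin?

note 7 onset = 15b = 4864.865ms

1. 0.0ms @ 0 + 972.973ms (3)
2. 972.973ms @ 3 + 972.973ms (3)
3. 1945.946ms @ 6 + 1297.297ms (4)
4. 3243.243ms @ 10 + 648.649ms (2)
5. 3891.892ms @ 12 + 486.486ms (3/2)
6. 4378.378ms @ 27/2 + 486.486ms (3/2)
7. 4864.865ms @ 15 + 194.595ms (3/5)
8. 5059.459ms @ 78/5 + 194.595ms (3/5)
9. 5254.054ms @ 81/5 + 194.595ms (3/5)
10. 5448.649ms @ 84/5 + 194.595ms (3/5)
11. 5643.243ms @ 87/5 + 194.595ms (3/5)
12. 5837.838ms @ 18 + 972.973ms (3)
13. 6810.811ms @ 21 + 972.973ms (3)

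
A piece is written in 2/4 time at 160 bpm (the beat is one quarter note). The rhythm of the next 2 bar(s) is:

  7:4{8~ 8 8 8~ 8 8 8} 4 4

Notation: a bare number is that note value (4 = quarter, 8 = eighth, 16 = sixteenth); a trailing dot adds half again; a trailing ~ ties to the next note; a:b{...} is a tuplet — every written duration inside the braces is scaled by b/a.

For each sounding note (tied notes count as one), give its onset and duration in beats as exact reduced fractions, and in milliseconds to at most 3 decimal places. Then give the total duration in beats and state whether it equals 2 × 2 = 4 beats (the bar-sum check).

1) 0.0ms=0b +214.286ms=4/7b
2) 214.286ms=4/7b +107.143ms=2/7b
3) 321.429ms=6/7b +214.286ms=4/7b
4) 535.714ms=10/7b +107.143ms=2/7b
5) 642.857ms=12/7b +107.143ms=2/7b
6) 750.0ms=2b +375.0ms=1b
7) 1125.0ms=3b +375.0ms=1b
Σ=4b of 4 (160bpm 2/4) — PASS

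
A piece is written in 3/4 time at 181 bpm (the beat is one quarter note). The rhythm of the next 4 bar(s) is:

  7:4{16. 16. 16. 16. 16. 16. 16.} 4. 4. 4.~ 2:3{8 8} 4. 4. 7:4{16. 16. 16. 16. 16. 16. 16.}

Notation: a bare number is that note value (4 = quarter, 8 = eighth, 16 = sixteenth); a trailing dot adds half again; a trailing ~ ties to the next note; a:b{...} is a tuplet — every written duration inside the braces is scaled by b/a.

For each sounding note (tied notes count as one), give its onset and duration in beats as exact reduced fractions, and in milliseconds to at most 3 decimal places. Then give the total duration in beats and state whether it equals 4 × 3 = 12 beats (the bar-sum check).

1) 0.0ms=0b +71.034ms=3/14b
2) 71.034ms=3/14b +71.034ms=3/14b
3) 142.068ms=3/7b +71.034ms=3/14b
4) 213.102ms=9/14b +71.034ms=3/14b
5) 284.136ms=6/7b +71.034ms=3/14b
6) 355.17ms=15/14b +71.034ms=3/14b
7) 426.204ms=9/7b +71.034ms=3/14b
8) 497.238ms=3/2b +497.238ms=3/2b
9) 994.475ms=3b +497.238ms=3/2b
10) 1491.713ms=9/2b +745.856ms=9/4b
11) 2237.569ms=27/4b +248.619ms=3/4b
12) 2486.188ms=15/2b +497.238ms=3/2b
13) 2983.425ms=9b +497.238ms=3/2b
14) 3480.663ms=21/2b +71.034ms=3/14b
15) 3551.697ms=75/7b +71.034ms=3/14b
16) 3622.731ms=153/14b +71.034ms=3/14b
17) 3693.765ms=78/7b +71.034ms=3/14b
18) 3764.799ms=159/14b +71.034ms=3/14b
19) 3835.833ms=81/7b +71.034ms=3/14b
20) 3906.867ms=165/14b +71.034ms=3/14b
Σ=12b of 12 (181bpm 3/4) — PASS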